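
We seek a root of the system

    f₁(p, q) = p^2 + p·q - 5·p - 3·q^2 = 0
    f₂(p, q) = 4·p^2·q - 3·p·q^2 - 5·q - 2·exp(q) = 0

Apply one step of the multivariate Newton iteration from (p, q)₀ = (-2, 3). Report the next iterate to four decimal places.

At (-2, 3): F = (-19.0000, 46.828926).
Jacobian J = [[2·p + q - 5, p - 6·q], [8·p·q - 3·q^2, 4·p^2 - 6·p·q - 2·exp(q) - 5]].
At the point, J = [[-6.0000, -20.0000], [-75.0000, 6.828926]] (det J = -1540.973557).
Solving J·Δ = −F gives Δ = (0.5236, -1.1071).
Then the next iterate is (p, q)₁ = (-1.4764, 1.8929).

(-1.4764, 1.8929)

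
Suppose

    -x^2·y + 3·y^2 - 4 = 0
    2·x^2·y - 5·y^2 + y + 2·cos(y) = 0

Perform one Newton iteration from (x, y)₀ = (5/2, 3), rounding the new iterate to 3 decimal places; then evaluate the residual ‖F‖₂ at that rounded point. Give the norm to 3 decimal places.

0.588

At (5/2, 3): F = (4.250, -6.47998).
Jacobian J = [[-2·x·y, -x^2 + 6·y], [4·x·y, 2·x^2 - 10·y - 2·sin(y) + 1]].
At the point, J = [[-15.000, 11.750], [30.000, -16.78224]] (det J = -100.76640).
Solving J·Δ = −F gives Δ = (0.048, -0.301).
Then the next iterate is (x, y)₁ = (2.548, 2.699).
Re-evaluating at (2.548, 2.699): F = (0.33107, -0.48584), so ‖F‖₂ = 0.588.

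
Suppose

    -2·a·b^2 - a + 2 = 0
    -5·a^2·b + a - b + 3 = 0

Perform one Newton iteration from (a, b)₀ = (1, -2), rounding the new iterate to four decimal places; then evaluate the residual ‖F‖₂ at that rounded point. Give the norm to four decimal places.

5.8167

At (1, -2): F = (-7.0000, 16.0000).
Jacobian J = [[-2·b^2 - 1, -4·a·b], [-10·a·b + 1, -5·a^2 - 1]].
At the point, J = [[-9.0000, 8.0000], [21.0000, -6.0000]] (det J = -114.0000).
Solving J·Δ = −F gives Δ = (-0.7544, 0.0263).
Then the next iterate is (a, b)₁ = (0.2456, -1.9737).
Re-evaluating at (0.2456, -1.9737): F = (-0.159066, 5.814562), so ‖F‖₂ = 5.8167.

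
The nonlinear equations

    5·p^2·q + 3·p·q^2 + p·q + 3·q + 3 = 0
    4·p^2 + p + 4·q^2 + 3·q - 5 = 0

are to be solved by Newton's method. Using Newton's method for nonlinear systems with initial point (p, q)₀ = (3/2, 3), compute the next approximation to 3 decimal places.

At (3/2, 3): F = (90.750, 50.500).
Jacobian J = [[10·p·q + 3·q^2 + q, 5·p^2 + 6·p·q + p + 3], [8·p + 1, 8·q + 3]].
At the point, J = [[75.000, 42.750], [13.000, 27.000]] (det J = 1469.250).
Solving J·Δ = −F gives Δ = (-0.198, -1.775).
Then the next iterate is (p, q)₁ = (1.302, 1.225).

(1.302, 1.225)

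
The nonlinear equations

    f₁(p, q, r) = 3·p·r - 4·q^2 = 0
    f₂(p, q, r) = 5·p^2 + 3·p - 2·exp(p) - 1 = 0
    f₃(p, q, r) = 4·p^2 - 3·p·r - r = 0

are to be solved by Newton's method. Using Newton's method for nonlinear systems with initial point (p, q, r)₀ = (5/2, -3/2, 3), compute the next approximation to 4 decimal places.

(-1.1822, 3.1517, -1.8241)

At (5/2, -3/2, 3): F = (13.5000, 13.385012, -0.5000).
Jacobian J = [[3·r, -8·q, 3·p], [10·p - 2·exp(p) + 3, 0, 0], [8·p - 3·r, 0, -3·p - 1]].
At the point, J = [[9.0000, 12.0000, 7.5000], [3.635012, 0.0000, 0.0000], [11.0000, 0.0000, -8.5000]] (det J = 370.771232).
Solving J·Δ = −F gives Δ = (-3.6822, 4.6517, -4.8241).
Then the next iterate is (p, q, r)₁ = (-1.1822, 3.1517, -1.8241).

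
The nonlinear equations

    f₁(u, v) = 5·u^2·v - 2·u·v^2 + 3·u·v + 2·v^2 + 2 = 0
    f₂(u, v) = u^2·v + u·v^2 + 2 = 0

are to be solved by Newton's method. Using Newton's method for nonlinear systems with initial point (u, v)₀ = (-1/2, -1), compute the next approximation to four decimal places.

(-1.6500, -0.1600)

At (-1/2, -1): F = (5.2500, 1.2500).
Jacobian J = [[10·u·v - 2·v^2 + 3·v, 5·u^2 - 4·u·v + 3·u + 4·v], [2·u·v + v^2, u^2 + 2·u·v]].
At the point, J = [[0.0000, -6.2500], [2.0000, 1.2500]] (det J = 12.5000).
Solving J·Δ = −F gives Δ = (-1.1500, 0.8400).
Then the next iterate is (u, v)₁ = (-1.6500, -0.1600).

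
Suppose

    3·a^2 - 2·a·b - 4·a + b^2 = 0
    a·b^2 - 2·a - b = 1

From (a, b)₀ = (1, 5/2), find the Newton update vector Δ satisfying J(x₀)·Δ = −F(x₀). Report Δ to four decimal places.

(-0.0505, -0.1338)

At (1, 5/2): F = (0.2500, 0.7500).
Jacobian J = [[6·a - 2·b - 4, -2·a + 2·b], [b^2 - 2, 2·a·b - 1]].
At the point, J = [[-3.0000, 3.0000], [4.2500, 4.0000]] (det J = -24.7500).
Solving J·Δ = −F gives Δ = (-0.0505, -0.1338).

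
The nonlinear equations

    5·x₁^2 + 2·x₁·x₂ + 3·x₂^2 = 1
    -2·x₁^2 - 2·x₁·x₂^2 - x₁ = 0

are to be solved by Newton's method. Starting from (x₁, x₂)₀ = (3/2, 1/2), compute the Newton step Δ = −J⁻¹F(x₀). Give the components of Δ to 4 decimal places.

At (3/2, 1/2): F = (12.5000, -6.7500).
Jacobian J = [[10·x₁ + 2·x₂, 2·x₁ + 6·x₂], [-4·x₁ - 2·x₂^2 - 1, -4·x₁·x₂]].
At the point, J = [[16.0000, 6.0000], [-7.5000, -3.0000]] (det J = -3.0000).
Solving J·Δ = −F gives Δ = (1.0000, -4.7500).

(1.0000, -4.7500)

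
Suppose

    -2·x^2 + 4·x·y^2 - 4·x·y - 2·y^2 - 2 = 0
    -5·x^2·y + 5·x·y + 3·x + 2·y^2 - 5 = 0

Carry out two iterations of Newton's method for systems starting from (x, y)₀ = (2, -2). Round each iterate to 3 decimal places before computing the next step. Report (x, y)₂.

At (2, -2): F = (30.000, 29.000).
Jacobian J = [[-4·x + 4·y^2 - 4·y, 8·x·y - 4·x - 4·y], [-10·x·y + 5·y + 3, -5·x^2 + 5·x + 4·y]].
At the point, J = [[16.000, -32.000], [33.000, -18.000]] (det J = 768.000).
Solving J·Δ = −F gives Δ = (-0.505, 0.685).
Then the next iterate is (x, y)₁ = (1.495, -1.315).
Round to (1.495, -1.315) and repeat: F = (8.27597, 7.80911), J = [[6.19690, -16.44740], [16.08425, -8.96013]].
Δ = (-0.260, 0.405), so (x, y)₂ = (1.235, -0.910).

(1.235, -0.910)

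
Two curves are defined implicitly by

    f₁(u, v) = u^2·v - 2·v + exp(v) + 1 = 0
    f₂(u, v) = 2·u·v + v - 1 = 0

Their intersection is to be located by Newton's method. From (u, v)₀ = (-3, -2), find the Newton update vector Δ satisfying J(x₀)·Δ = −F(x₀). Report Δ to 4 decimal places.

(0.0033, 1.7973)

At (-3, -2): F = (-12.864665, 9.0000).
Jacobian J = [[2·u·v, u^2 + exp(v) - 2], [2·v, 2·u + 1]].
At the point, J = [[12.0000, 7.135335], [-4.0000, -5.0000]] (det J = -31.458659).
Solving J·Δ = −F gives Δ = (0.0033, 1.7973).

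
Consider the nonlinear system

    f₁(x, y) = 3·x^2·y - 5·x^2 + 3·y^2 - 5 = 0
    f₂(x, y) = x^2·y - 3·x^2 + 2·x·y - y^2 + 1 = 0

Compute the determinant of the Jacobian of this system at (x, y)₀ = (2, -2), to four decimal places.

J = [[6·x·y - 10·x, 3·x^2 + 6·y], [2·x·y - 6·x + 2·y, x^2 + 2·x - 2·y]].
At the point, J = [[-44.0000, 0.0000], [-24.0000, 12.0000]].
det J = -528.0000.

-528.0000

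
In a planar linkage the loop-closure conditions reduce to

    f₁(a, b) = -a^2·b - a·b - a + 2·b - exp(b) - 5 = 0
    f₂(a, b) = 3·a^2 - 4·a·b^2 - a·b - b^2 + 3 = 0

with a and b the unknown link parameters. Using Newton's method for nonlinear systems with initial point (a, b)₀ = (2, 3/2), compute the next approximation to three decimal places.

(0.314, 1.128)

At (2, 3/2): F = (-17.48169, -8.250).
Jacobian J = [[-2·a·b - b - 1, -a^2 - a - exp(b) + 2], [6·a - 4·b^2 - b, -8·a·b - a - 2·b]].
At the point, J = [[-8.500, -8.48169], [1.500, -29.000]] (det J = 259.22253).
Solving J·Δ = −F gives Δ = (-1.686, -0.372).
Then the next iterate is (a, b)₁ = (0.314, 1.128).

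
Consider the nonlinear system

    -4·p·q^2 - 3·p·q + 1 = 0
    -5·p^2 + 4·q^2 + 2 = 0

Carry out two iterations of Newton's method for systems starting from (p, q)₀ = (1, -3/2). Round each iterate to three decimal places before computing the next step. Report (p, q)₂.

At (1, -3/2): F = (-3.500, 6.000).
Jacobian J = [[-4·q^2 - 3·q, -8·p·q - 3·p], [-10·p, 8·q]].
At the point, J = [[-4.500, 9.000], [-10.000, -12.000]] (det J = 144.000).
Solving J·Δ = −F gives Δ = (0.083, 0.431).
Then the next iterate is (p, q)₁ = (1.083, -1.069).
Round to (1.083, -1.069) and repeat: F = (-0.47726, 0.70660), J = [[-1.36404, 6.01282], [-10.830, -8.552]].
Δ = (0.002, 0.080), so (p, q)₂ = (1.085, -0.989).

(1.085, -0.989)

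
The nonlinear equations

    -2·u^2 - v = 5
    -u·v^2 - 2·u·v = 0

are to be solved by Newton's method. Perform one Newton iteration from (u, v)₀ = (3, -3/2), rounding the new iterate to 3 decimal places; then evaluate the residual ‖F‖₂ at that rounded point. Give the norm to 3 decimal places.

6.251

At (3, -3/2): F = (-21.500, 2.250).
Jacobian J = [[-4·u, -1], [-v^2 - 2·v, -2·u·v - 2·u]].
At the point, J = [[-12.000, -1.000], [0.750, 3.000]] (det J = -35.250).
Solving J·Δ = −F gives Δ = (-1.766, -0.309).
Then the next iterate is (u, v)₁ = (1.234, -1.809).
Re-evaluating at (1.234, -1.809): F = (-6.23651, 0.42637), so ‖F‖₂ = 6.251.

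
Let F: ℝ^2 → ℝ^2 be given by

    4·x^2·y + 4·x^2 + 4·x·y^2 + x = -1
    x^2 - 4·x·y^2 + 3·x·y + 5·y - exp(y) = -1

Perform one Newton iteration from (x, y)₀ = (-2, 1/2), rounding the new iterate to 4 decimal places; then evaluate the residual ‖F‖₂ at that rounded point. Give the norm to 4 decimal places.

6.2228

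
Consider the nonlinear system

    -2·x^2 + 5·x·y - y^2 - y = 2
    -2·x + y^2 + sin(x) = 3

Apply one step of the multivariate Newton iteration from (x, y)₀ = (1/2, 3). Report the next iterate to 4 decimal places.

(0.7377, 2.1312)

At (1/2, 3): F = (-7.0000, 5.479426).
Jacobian J = [[-4·x + 5·y, 5·x - 2·y - 1], [cos(x) - 2, 2·y]].
At the point, J = [[13.0000, -4.5000], [-1.122417, 6.0000]] (det J = 72.949122).
Solving J·Δ = −F gives Δ = (0.2377, -0.8688).
Then the next iterate is (x, y)₁ = (0.7377, 2.1312).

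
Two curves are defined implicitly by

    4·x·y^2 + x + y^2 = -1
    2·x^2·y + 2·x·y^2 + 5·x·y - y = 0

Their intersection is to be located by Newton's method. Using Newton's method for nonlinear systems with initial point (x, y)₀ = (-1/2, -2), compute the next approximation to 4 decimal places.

(0.7778, -6.5556)

At (-1/2, -2): F = (-3.5000, 2.0000).
Jacobian J = [[4·y^2 + 1, 8·x·y + 2·y], [4·x·y + 2·y^2 + 5·y, 2·x^2 + 4·x·y + 5·x - 1]].
At the point, J = [[17.0000, 4.0000], [2.0000, 1.0000]] (det J = 9.0000).
Solving J·Δ = −F gives Δ = (1.2778, -4.5556).
Then the next iterate is (x, y)₁ = (0.7778, -6.5556).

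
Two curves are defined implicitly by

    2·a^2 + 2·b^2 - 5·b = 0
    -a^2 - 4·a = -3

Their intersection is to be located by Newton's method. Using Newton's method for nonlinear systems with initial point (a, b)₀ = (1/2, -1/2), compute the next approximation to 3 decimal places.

(0.650, 0.043)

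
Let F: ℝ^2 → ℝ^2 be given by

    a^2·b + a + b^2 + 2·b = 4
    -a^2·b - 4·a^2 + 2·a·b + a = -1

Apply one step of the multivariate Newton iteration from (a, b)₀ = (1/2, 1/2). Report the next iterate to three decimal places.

(0.980, 0.932)

At (1/2, 1/2): F = (-2.125, 0.875).
Jacobian J = [[2·a·b + 1, a^2 + 2·b + 2], [-2·a·b - 8·a + 2·b + 1, -a^2 + 2·a]].
At the point, J = [[1.500, 3.250], [-2.500, 0.750]] (det J = 9.250).
Solving J·Δ = −F gives Δ = (0.480, 0.432).
Then the next iterate is (a, b)₁ = (0.980, 0.932).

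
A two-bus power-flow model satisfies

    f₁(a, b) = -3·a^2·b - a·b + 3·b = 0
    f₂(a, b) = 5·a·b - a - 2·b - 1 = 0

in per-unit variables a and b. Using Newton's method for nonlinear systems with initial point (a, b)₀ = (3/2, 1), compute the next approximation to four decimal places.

(1.1140, 0.7353)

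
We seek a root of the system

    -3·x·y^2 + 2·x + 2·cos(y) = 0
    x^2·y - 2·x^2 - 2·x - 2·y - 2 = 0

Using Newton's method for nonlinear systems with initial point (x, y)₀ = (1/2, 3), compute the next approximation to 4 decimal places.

(2.1212, -2.9264)

At (1/2, 3): F = (-14.479985, -8.7500).
Jacobian J = [[-3·y^2 + 2, -6·x·y - 2·sin(y)], [2·x·y - 4·x - 2, x^2 - 2]].
At the point, J = [[-25.0000, -9.282240], [-1.0000, -1.7500]] (det J = 34.467760).
Solving J·Δ = −F gives Δ = (1.6212, -5.9264).
Then the next iterate is (x, y)₁ = (2.1212, -2.9264).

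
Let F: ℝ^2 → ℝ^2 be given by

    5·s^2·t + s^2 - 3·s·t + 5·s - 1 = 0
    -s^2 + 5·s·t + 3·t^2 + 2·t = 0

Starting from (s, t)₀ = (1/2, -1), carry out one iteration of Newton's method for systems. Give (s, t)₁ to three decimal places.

At (1/2, -1): F = (2.000, -1.750).
Jacobian J = [[10·s·t + 2·s - 3·t + 5, 5·s^2 - 3·s], [-2·s + 5·t, 5·s + 6·t + 2]].
At the point, J = [[4.000, -0.250], [-6.000, -1.500]] (det J = -7.500).
Solving J·Δ = −F gives Δ = (-0.458, 0.667).
Then the next iterate is (s, t)₁ = (0.042, -0.333).

(0.042, -0.333)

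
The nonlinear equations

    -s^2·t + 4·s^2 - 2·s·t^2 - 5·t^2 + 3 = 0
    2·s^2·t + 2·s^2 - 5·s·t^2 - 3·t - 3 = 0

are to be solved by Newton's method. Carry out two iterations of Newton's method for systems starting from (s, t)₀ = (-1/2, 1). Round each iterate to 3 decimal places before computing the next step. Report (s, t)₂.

(-0.699, 1.106)

At (-1/2, 1): F = (-0.250, -2.500).
Jacobian J = [[-2·s·t + 8·s - 2·t^2, -s^2 - 4·s·t - 10·t], [4·s·t + 4·s - 5·t^2, 2·s^2 - 10·s·t - 3]].
At the point, J = [[-5.000, -8.250], [-9.000, 2.500]] (det J = -86.750).
Solving J·Δ = −F gives Δ = (-0.245, 0.118).
Then the next iterate is (s, t)₁ = (-0.745, 1.118).
Round to (-0.745, 1.118) and repeat: F = (0.21235, 0.65305), J = [[-6.79403, -8.40339], [-12.56126, 6.43915]].
Δ = (0.046, -0.012), so (s, t)₂ = (-0.699, 1.106).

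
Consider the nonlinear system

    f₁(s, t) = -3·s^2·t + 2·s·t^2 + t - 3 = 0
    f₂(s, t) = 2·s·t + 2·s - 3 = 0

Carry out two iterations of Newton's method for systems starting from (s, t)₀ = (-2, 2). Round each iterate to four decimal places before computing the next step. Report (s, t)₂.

At (-2, 2): F = (-41.0000, -15.0000).
Jacobian J = [[-6·s·t + 2·t^2, -3·s^2 + 4·s·t + 1], [2·t + 2, 2·s]].
At the point, J = [[32.0000, -27.0000], [6.0000, -4.0000]] (det J = 34.0000).
Solving J·Δ = −F gives Δ = (7.0882, 6.8824).
Then the next iterate is (s, t)₁ = (5.0882, 8.8824).
Round to (5.0882, 8.8824) and repeat: F = (118.880008, 97.567255), J = [[-113.378507, 104.112373], [19.7648, 10.1764]].
Δ = (-2.7863, -4.1761), so (s, t)₂ = (2.3019, 4.7063).

(2.3019, 4.7063)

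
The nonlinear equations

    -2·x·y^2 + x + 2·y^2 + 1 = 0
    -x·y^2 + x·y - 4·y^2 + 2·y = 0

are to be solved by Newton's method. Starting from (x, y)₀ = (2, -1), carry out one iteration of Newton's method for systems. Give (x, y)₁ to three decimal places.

(9.000, 0.500)

At (2, -1): F = (1.000, -10.000).
Jacobian J = [[-2·y^2 + 1, -4·x·y + 4·y], [-y^2 + y, -2·x·y + x - 8·y + 2]].
At the point, J = [[-1.000, 4.000], [-2.000, 16.000]] (det J = -8.000).
Solving J·Δ = −F gives Δ = (7.000, 1.500).
Then the next iterate is (x, y)₁ = (9.000, 0.500).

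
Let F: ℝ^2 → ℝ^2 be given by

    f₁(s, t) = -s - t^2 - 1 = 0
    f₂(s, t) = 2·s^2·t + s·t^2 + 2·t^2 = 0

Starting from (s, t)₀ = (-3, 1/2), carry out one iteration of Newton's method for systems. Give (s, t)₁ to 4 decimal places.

(-1.3077, 0.5577)

At (-3, 1/2): F = (1.7500, 8.7500).
Jacobian J = [[-1, -2·t], [4·s·t + t^2, 2·s^2 + 2·s·t + 4·t]].
At the point, J = [[-1.0000, -1.0000], [-5.7500, 17.0000]] (det J = -22.7500).
Solving J·Δ = −F gives Δ = (1.6923, 0.0577).
Then the next iterate is (s, t)₁ = (-1.3077, 0.5577).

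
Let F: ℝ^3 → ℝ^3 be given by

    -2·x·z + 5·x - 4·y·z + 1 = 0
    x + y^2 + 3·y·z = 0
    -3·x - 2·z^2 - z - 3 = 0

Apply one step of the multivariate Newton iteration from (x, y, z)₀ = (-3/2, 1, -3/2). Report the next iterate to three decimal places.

(-0.428, 0.561, -0.557)

At (-3/2, 1, -3/2): F = (-5.000, -5.000, -1.500).
Jacobian J = [[-2·z + 5, -4·z, -2·x - 4·y], [1, 2·y + 3·z, 3·y], [-3, 0, -4·z - 1]].
At the point, J = [[8.000, 6.000, -1.000], [1.000, -2.500, 3.000], [-3.000, 0.000, 5.000]] (det J = -176.500).
Solving J·Δ = −F gives Δ = (1.072, -0.439, 0.943).
Then the next iterate is (x, y, z)₁ = (-0.428, 0.561, -0.557).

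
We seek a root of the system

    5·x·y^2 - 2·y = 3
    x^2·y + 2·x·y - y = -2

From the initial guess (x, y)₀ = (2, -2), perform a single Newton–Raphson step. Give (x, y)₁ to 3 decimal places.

At (2, -2): F = (41.000, -12.000).
Jacobian J = [[5·y^2, 10·x·y - 2], [2·x·y + 2·y, x^2 + 2·x - 1]].
At the point, J = [[20.000, -42.000], [-12.000, 7.000]] (det J = -364.000).
Solving J·Δ = −F gives Δ = (-0.596, 0.692).
Then the next iterate is (x, y)₁ = (1.404, -1.308).

(1.404, -1.308)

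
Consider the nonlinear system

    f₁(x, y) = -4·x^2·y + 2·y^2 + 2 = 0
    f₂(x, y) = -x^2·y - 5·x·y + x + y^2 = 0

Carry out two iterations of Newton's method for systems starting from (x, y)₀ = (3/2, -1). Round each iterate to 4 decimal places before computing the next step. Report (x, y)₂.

(1.8369, 0.1421)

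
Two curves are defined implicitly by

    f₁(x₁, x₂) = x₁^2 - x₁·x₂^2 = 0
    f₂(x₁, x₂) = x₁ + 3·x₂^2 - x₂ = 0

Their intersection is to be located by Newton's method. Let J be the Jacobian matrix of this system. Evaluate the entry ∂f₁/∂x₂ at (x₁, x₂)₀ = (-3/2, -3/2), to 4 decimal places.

-4.5000

∂f₁/∂x₂ = -2·x₁·x₂.
At (-3/2, -3/2) this is -4.5000.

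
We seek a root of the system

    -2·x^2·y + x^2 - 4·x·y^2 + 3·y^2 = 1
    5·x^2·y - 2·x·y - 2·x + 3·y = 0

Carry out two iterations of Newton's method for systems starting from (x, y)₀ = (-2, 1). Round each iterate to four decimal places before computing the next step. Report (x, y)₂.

(-0.3410, 0.4867)

At (-2, 1): F = (6.0000, 31.0000).
Jacobian J = [[-4·x·y + 2·x - 4·y^2, -2·x^2 - 8·x·y + 6·y], [10·x·y - 2·y - 2, 5·x^2 - 2·x + 3]].
At the point, J = [[0.0000, 14.0000], [-24.0000, 27.0000]] (det J = 336.0000).
Solving J·Δ = −F gives Δ = (0.8095, -0.4286).
Then the next iterate is (x, y)₁ = (-1.1905, 0.5714).
Round to (-1.1905, 0.5714) and repeat: F = (1.331888, 9.504902), J = [[-0.965985, 6.035833], [-9.945317, 12.467451]].
Δ = (0.8495, -0.0847), so (x, y)₂ = (-0.3410, 0.4867).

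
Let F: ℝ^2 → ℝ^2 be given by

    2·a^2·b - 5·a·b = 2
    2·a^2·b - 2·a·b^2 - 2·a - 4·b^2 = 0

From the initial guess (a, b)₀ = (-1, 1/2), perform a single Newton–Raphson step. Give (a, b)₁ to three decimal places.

(-0.444, 0.643)

At (-1, 1/2): F = (1.500, 2.500).
Jacobian J = [[4·a·b - 5·b, 2·a^2 - 5·a], [4·a·b - 2·b^2 - 2, 2·a^2 - 4·a·b - 8·b]].
At the point, J = [[-4.500, 7.000], [-4.500, 0.000]] (det J = 31.500).
Solving J·Δ = −F gives Δ = (0.556, 0.143).
Then the next iterate is (a, b)₁ = (-0.444, 0.643).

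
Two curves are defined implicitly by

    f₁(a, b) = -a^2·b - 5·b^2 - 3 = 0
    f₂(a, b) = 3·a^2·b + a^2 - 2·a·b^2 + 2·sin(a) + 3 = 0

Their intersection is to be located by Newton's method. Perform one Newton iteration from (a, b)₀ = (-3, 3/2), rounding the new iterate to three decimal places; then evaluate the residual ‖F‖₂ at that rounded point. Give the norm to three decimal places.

20.363

At (-3, 3/2): F = (-27.750, 65.71776).
Jacobian J = [[-2·a·b, -a^2 - 10·b], [6·a·b + 2·a - 2·b^2 + 2·cos(a), 3·a^2 - 4·a·b]].
At the point, J = [[9.000, -24.000], [-39.47998, 45.000]] (det J = -542.51964).
Solving J·Δ = −F gives Δ = (0.605, -0.929).
Then the next iterate is (a, b)₁ = (-2.395, 0.571).
Re-evaluating at (-2.395, 0.571): F = (-7.90548, 18.76529), so ‖F‖₂ = 20.363.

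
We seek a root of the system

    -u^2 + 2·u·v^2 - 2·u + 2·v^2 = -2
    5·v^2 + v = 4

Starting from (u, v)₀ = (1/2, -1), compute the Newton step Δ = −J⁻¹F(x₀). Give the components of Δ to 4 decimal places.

(3.7500, 0.0000)

At (1/2, -1): F = (3.7500, 0.0000).
Jacobian J = [[-2·u + 2·v^2 - 2, 4·u·v + 4·v], [0, 10·v + 1]].
At the point, J = [[-1.0000, -6.0000], [0.0000, -9.0000]] (det J = 9.0000).
Solving J·Δ = −F gives Δ = (3.7500, 0.0000).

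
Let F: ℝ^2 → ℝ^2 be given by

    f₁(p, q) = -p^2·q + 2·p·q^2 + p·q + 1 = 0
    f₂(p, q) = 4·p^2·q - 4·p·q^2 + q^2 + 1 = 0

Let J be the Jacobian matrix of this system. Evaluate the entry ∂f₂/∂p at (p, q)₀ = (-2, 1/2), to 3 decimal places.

∂f₂/∂p = 8·p·q - 4·q^2.
At (-2, 1/2) this is -9.000.

-9.000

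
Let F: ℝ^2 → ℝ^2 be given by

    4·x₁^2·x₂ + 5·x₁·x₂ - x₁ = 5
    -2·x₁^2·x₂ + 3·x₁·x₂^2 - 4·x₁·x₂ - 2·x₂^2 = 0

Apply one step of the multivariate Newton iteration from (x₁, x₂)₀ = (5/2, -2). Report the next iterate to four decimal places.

(0.9942, -1.8480)

At (5/2, -2): F = (-82.5000, 67.0000).
Jacobian J = [[8·x₁·x₂ + 5·x₂ - 1, 4·x₁^2 + 5·x₁], [-4·x₁·x₂ + 3·x₂^2 - 4·x₂, -2·x₁^2 + 6·x₁·x₂ - 4·x₁ - 4·x₂]].
At the point, J = [[-51.0000, 37.5000], [40.0000, -44.5000]] (det J = 769.5000).
Solving J·Δ = −F gives Δ = (-1.5058, 0.1520).
Then the next iterate is (x₁, x₂)₁ = (0.9942, -1.8480).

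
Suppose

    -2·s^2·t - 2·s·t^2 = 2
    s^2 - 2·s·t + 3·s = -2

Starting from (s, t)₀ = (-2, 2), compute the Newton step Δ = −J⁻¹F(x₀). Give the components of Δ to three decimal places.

(1.000, -0.750)

At (-2, 2): F = (-2.000, 8.000).
Jacobian J = [[-4·s·t - 2·t^2, -2·s^2 - 4·s·t], [2·s - 2·t + 3, -2·s]].
At the point, J = [[8.000, 8.000], [-5.000, 4.000]] (det J = 72.000).
Solving J·Δ = −F gives Δ = (1.000, -0.750).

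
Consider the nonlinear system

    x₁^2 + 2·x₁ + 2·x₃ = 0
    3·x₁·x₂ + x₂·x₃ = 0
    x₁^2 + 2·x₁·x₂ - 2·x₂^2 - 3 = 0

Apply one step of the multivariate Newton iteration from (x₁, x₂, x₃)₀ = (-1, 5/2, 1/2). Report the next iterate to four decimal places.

(-0.6818, 0.9545, 0.5000)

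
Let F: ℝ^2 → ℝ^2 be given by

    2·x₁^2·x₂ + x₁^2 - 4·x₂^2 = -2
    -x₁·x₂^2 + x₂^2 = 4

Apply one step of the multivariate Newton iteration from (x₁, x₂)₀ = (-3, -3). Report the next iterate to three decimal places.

(-1.386, -2.272)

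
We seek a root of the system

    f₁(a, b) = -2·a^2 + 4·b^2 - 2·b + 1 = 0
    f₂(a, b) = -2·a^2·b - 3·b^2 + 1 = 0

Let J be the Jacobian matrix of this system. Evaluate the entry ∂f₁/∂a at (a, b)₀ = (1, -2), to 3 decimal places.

-4.000

∂f₁/∂a = -4·a.
At (1, -2) this is -4.000.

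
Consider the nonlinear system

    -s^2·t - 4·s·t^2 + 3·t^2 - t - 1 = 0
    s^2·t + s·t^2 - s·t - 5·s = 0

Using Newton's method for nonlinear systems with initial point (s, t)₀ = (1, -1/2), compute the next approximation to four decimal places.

(0.1429, -0.7500)

At (1, -1/2): F = (-0.2500, -4.7500).
Jacobian J = [[-2·s·t - 4·t^2, -s^2 - 8·s·t + 6·t - 1], [2·s·t + t^2 - t - 5, s^2 + 2·s·t - s]].
At the point, J = [[0.0000, -1.0000], [-5.2500, -1.0000]] (det J = -5.2500).
Solving J·Δ = −F gives Δ = (-0.8571, -0.2500).
Then the next iterate is (s, t)₁ = (0.1429, -0.7500).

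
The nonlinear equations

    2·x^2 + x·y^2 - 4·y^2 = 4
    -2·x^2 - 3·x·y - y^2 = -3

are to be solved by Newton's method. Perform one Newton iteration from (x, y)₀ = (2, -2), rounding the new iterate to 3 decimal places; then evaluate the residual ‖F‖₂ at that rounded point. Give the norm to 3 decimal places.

At (2, -2): F = (-4.000, 3.000).
Jacobian J = [[4·x + y^2, 2·x·y - 8·y], [-4·x - 3·y, -3·x - 2·y]].
At the point, J = [[12.000, 8.000], [-2.000, -2.000]] (det J = -8.000).
Solving J·Δ = −F gives Δ = (-2.000, 3.500).
Then the next iterate is (x, y)₁ = (0.000, 1.500).
Re-evaluating at (0.000, 1.500): F = (-13.000, 0.750), so ‖F‖₂ = 13.022.

13.022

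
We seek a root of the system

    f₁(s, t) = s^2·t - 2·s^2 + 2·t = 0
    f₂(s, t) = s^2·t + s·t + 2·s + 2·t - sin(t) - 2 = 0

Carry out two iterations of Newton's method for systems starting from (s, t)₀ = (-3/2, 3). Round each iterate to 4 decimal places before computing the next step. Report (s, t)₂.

At (-3/2, 3): F = (8.2500, 3.108880).
Jacobian J = [[2·s·t - 4·s, s^2 + 2], [2·s·t + t + 2, s^2 + s - cos(t) + 2]].
At the point, J = [[-3.0000, 4.2500], [-4.0000, 3.739992]] (det J = 5.780023).
Solving J·Δ = −F gives Δ = (-3.0523, -4.0957).
Then the next iterate is (s, t)₁ = (-4.5523, -1.0957).
Round to (-4.5523, -1.0957) and repeat: F = (-66.344939, -30.125464), J = [[28.185110, 22.723435], [10.880210, 17.713711]].
Δ = (1.9469, 0.5049), so (s, t)₂ = (-2.6054, -0.5908).

(-2.6054, -0.5908)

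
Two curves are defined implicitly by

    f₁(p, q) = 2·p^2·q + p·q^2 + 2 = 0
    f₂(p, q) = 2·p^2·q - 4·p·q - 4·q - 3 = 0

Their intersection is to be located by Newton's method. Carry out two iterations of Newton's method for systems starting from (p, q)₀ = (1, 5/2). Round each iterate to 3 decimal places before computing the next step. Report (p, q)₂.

(1.499, -0.545)

At (1, 5/2): F = (13.250, -18.000).
Jacobian J = [[4·p·q + q^2, 2·p^2 + 2·p·q], [4·p·q - 4·q, 2·p^2 - 4·p - 4]].
At the point, J = [[16.250, 7.000], [0.000, -6.000]] (det J = -97.500).
Solving J·Δ = −F gives Δ = (0.477, -3.000).
Then the next iterate is (p, q)₁ = (1.477, -0.500).
Round to (1.477, -0.500) and repeat: F = (0.18772, -0.22753), J = [[-2.704, 2.88606], [-0.954, -5.54494]].
Δ = (0.022, -0.045), so (p, q)₂ = (1.499, -0.545).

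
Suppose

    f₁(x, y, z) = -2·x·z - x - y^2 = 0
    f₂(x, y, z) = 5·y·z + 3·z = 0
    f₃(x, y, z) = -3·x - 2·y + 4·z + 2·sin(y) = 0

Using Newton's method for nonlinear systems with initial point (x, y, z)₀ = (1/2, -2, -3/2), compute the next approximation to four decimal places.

At (1/2, -2, -3/2): F = (-3.0000, 10.5000, -5.318595).
Jacobian J = [[-2·z - 1, -2·y, -2·x], [0, 5·z, 5·y + 3], [-3, 2·cos(y) - 2, 4]].
At the point, J = [[2.0000, 4.0000, -1.0000], [0.0000, -7.5000, -7.0000], [-3.0000, -2.832294, 4.0000]] (det J = 6.847889).
Solving J·Δ = −F gives Δ = (-29.2101, 12.4068, -11.7930).
Then the next iterate is (x, y, z)₁ = (-28.7101, 10.4068, -13.2930).

(-28.7101, 10.4068, -13.2930)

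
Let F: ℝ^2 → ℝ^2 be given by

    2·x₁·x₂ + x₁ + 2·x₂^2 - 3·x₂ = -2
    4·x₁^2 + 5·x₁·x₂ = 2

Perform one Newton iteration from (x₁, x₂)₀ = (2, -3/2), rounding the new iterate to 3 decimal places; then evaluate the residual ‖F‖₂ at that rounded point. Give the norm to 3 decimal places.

At (2, -3/2): F = (7.000, -1.000).
Jacobian J = [[2·x₂ + 1, 2·x₁ + 4·x₂ - 3], [8·x₁ + 5·x₂, 5·x₁]].
At the point, J = [[-2.000, -5.000], [8.500, 10.000]] (det J = 22.500).
Solving J·Δ = −F gives Δ = (-2.889, 2.556).
Then the next iterate is (x₁, x₂)₁ = (-0.889, 1.056).
Re-evaluating at (-0.889, 1.056): F = (-1.70430, -3.53264), so ‖F‖₂ = 3.922.

3.922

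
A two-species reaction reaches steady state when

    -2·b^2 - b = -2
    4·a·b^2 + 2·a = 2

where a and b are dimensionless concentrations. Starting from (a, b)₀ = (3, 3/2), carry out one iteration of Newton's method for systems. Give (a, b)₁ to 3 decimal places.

At (3, 3/2): F = (-4.000, 31.000).
Jacobian J = [[0, -4·b - 1], [4·b^2 + 2, 8·a·b]].
At the point, J = [[0.000, -7.000], [11.000, 36.000]] (det J = 77.000).
Solving J·Δ = −F gives Δ = (-0.948, -0.571).
Then the next iterate is (a, b)₁ = (2.052, 0.929).

(2.052, 0.929)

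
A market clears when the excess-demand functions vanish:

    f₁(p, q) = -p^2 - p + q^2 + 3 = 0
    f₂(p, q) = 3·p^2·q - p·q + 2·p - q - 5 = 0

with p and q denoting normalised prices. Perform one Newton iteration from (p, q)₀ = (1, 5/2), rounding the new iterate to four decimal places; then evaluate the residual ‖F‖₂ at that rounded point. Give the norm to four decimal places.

At (1, 5/2): F = (7.2500, -0.5000).
Jacobian J = [[-2·p - 1, 2·q], [6·p·q - q + 2, 3·p^2 - p - 1]].
At the point, J = [[-3.0000, 5.0000], [14.5000, 1.0000]] (det J = -75.5000).
Solving J·Δ = −F gives Δ = (0.1291, -1.3725).
Then the next iterate is (p, q)₁ = (1.1291, 1.1275).
Re-evaluating at (1.1291, 1.1275): F = (1.867289, -0.830123), so ‖F‖₂ = 2.0435.

2.0435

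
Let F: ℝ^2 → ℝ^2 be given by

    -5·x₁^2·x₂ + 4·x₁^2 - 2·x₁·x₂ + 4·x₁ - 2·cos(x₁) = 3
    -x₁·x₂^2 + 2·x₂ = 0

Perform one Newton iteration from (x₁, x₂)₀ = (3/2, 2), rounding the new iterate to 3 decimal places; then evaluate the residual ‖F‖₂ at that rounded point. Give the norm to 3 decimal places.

478.440

At (3/2, 2): F = (-16.64147, -2.000).
Jacobian J = [[-10·x₁·x₂ + 8·x₁ - 2·x₂ + 2·sin(x₁) + 4, -5·x₁^2 - 2·x₁], [-x₂^2, -2·x₁·x₂ + 2]].
At the point, J = [[-16.00501, -14.250], [-4.000, -4.000]] (det J = 7.02004).
Solving J·Δ = −F gives Δ = (-5.422, 4.922).
Then the next iterate is (x₁, x₂)₁ = (-3.922, 6.922).
Re-evaluating at (-3.922, 6.922): F = (-433.81617, 201.76304), so ‖F‖₂ = 478.440.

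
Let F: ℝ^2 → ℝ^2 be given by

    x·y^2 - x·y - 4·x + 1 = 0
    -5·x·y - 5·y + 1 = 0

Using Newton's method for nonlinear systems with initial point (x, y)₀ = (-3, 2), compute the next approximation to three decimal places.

(-0.645, 2.255)

At (-3, 2): F = (7.000, 21.000).
Jacobian J = [[y^2 - y - 4, 2·x·y - x], [-5·y, -5·x - 5]].
At the point, J = [[-2.000, -9.000], [-10.000, 10.000]] (det J = -110.000).
Solving J·Δ = −F gives Δ = (2.355, 0.255).
Then the next iterate is (x, y)₁ = (-0.645, 2.255).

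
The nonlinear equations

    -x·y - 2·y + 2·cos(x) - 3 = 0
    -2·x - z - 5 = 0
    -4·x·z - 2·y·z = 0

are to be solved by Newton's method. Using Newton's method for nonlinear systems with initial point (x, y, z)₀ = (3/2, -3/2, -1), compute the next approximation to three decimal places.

(-1.110, -0.448, -2.779)

At (3/2, -3/2, -1): F = (2.39147, -7.000, 3.000).
Jacobian J = [[-y - 2·sin(x), -x - 2, 0], [-2, 0, -1], [-4·z, -2·z, -4·x - 2·y]].
At the point, J = [[-0.49499, -3.500, 0.000], [-2.000, 0.000, -1.000], [4.000, 2.000, -3.000]] (det J = 34.01002).
Solving J·Δ = −F gives Δ = (-2.610, 1.052, -1.779).
Then the next iterate is (x, y, z)₁ = (-1.110, -0.448, -2.779).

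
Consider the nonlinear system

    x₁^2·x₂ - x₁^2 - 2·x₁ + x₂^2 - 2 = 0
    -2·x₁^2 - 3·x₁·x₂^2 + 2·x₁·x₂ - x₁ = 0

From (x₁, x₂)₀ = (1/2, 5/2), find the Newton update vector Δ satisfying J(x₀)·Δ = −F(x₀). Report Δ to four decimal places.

(-0.1950, -0.7090)

At (1/2, 5/2): F = (3.6250, -7.8750).
Jacobian J = [[2·x₁·x₂ - 2·x₁ - 2, x₁^2 + 2·x₂], [-4·x₁ - 3·x₂^2 + 2·x₂ - 1, -6·x₁·x₂ + 2·x₁]].
At the point, J = [[-0.5000, 5.2500], [-16.7500, -6.5000]] (det J = 91.1875).
Solving J·Δ = −F gives Δ = (-0.1950, -0.7090).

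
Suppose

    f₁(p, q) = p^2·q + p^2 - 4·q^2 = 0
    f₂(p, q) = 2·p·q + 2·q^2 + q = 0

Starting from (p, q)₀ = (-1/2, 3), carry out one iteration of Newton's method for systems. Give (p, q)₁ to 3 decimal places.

(-0.579, 1.540)

At (-1/2, 3): F = (-35.000, 18.000).
Jacobian J = [[2·p·q + 2·p, p^2 - 8·q], [2·q, 2·p + 4·q + 1]].
At the point, J = [[-4.000, -23.750], [6.000, 12.000]] (det J = 94.500).
Solving J·Δ = −F gives Δ = (-0.079, -1.460).
Then the next iterate is (p, q)₁ = (-0.579, 1.540).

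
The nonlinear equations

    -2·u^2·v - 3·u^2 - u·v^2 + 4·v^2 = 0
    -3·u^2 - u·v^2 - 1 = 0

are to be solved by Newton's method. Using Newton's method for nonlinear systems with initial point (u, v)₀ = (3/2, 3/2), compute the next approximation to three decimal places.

(0.949, 0.405)

At (3/2, 3/2): F = (-7.875, -11.125).
Jacobian J = [[-4·u·v - 6·u - v^2, -2·u^2 - 2·u·v + 8·v], [-6·u - v^2, -2·u·v]].
At the point, J = [[-20.250, 3.000], [-11.250, -4.500]] (det J = 124.875).
Solving J·Δ = −F gives Δ = (-0.551, -1.095).
Then the next iterate is (u, v)₁ = (0.949, 0.405).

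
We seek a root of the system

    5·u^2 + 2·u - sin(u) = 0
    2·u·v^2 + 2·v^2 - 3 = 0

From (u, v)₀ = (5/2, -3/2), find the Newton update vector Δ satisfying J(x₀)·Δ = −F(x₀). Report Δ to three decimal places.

(-1.282, 0.332)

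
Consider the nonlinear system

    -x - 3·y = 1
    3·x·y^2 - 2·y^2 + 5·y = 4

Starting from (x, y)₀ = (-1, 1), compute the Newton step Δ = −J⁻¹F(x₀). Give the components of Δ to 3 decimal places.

(-0.214, -0.929)

At (-1, 1): F = (-3.000, -4.000).
Jacobian J = [[-1, -3], [3·y^2, 6·x·y - 4·y + 5]].
At the point, J = [[-1.000, -3.000], [3.000, -5.000]] (det J = 14.000).
Solving J·Δ = −F gives Δ = (-0.214, -0.929).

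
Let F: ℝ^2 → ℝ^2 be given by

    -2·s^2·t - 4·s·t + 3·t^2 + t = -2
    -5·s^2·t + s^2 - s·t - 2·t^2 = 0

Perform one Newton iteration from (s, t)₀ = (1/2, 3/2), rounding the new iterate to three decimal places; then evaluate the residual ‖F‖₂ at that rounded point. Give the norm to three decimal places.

2.763

At (1/2, 3/2): F = (6.500, -6.875).
Jacobian J = [[-4·s·t - 4·t, -2·s^2 - 4·s + 6·t + 1], [-10·s·t + 2·s - t, -5·s^2 - s - 4·t]].
At the point, J = [[-9.000, 7.500], [-8.000, -7.750]] (det J = 129.750).
Solving J·Δ = −F gives Δ = (-0.009, -0.878).
Then the next iterate is (s, t)₁ = (0.491, 0.622).
Re-evaluating at (0.491, 0.622): F = (2.26114, -1.58785), so ‖F‖₂ = 2.763.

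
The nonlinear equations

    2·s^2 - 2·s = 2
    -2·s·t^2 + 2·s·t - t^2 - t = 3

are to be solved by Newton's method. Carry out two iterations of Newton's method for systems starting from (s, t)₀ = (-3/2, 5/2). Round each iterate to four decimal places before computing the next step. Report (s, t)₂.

(-0.6324, 8.0054)

At (-3/2, 5/2): F = (5.5000, -0.5000).
Jacobian J = [[4·s - 2, 0], [-2·t^2 + 2·t, -4·s·t + 2·s - 2·t - 1]].
At the point, J = [[-8.0000, 0.0000], [-7.5000, 6.0000]] (det J = -48.0000).
Solving J·Δ = −F gives Δ = (0.6875, 0.9427).
Then the next iterate is (s, t)₁ = (-0.8125, 3.4427).
Round to (-0.8125, 3.4427) and repeat: F = (0.945312, -4.629473), J = [[-5.2500, 0.0000], [-16.818967, 1.678375]].
Δ = (0.1801, 4.5627), so (s, t)₂ = (-0.6324, 8.0054).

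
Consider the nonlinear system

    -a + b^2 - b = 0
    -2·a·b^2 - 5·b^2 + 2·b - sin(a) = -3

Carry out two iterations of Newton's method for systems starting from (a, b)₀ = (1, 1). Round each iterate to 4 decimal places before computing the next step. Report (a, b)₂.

At (1, 1): F = (-1.0000, -2.841471).
Jacobian J = [[-1, 2·b - 1], [-2·b^2 - cos(a), -4·a·b - 10·b + 2]].
At the point, J = [[-1.0000, 1.0000], [-2.540302, -12.0000]] (det J = 14.540302).
Solving J·Δ = −F gives Δ = (-1.0207, -0.0207).
Then the next iterate is (a, b)₁ = (-0.0207, 0.9793).
Round to (-0.0207, 0.9793) and repeat: F = (0.000428, 0.223860), J = [[-1.0000, 0.9586], [-2.917843, -7.711914]].
Δ = (0.0207, 0.0212), so (a, b)₂ = (0.0000, 1.0005).

(0.0000, 1.0005)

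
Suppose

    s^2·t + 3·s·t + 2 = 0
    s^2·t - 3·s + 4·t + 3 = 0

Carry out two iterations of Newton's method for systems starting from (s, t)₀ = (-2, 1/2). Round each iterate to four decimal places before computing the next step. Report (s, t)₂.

At (-2, 1/2): F = (1.0000, 13.0000).
Jacobian J = [[2·s·t + 3·t, s^2 + 3·s], [2·s·t - 3, s^2 + 4]].
At the point, J = [[-0.5000, -2.0000], [-5.0000, 8.0000]] (det J = -14.0000).
Solving J·Δ = −F gives Δ = (2.4286, -0.1071).
Then the next iterate is (s, t)₁ = (0.4286, 0.3929).
Round to (0.4286, 0.3929) and repeat: F = (2.577366, 3.357975), J = [[1.515494, 1.469498], [-2.663206, 4.183698]].
Δ = (-0.5704, -1.1657), so (s, t)₂ = (-0.1418, -0.7728).

(-0.1418, -0.7728)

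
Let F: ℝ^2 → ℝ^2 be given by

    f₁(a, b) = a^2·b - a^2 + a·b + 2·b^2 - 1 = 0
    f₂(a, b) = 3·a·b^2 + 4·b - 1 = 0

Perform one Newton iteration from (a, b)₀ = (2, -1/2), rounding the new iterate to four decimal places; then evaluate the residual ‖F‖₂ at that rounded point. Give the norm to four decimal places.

12.8046

At (2, -1/2): F = (-7.5000, -1.5000).
Jacobian J = [[2·a·b - 2·a + b, a^2 + a + 4·b], [3·b^2, 6·a·b + 4]].
At the point, J = [[-6.5000, 4.0000], [0.7500, -2.0000]] (det J = 10.0000).
Solving J·Δ = −F gives Δ = (-2.1000, -1.5375).
Then the next iterate is (a, b)₁ = (-0.1000, -2.0375).
Re-evaluating at (-0.1000, -2.0375): F = (7.476187, -10.395422), so ‖F‖₂ = 12.8046.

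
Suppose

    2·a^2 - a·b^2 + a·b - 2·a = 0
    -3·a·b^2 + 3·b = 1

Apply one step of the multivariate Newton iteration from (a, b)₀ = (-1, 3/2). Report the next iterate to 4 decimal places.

(-0.4593, 0.9500)

At (-1, 3/2): F = (4.7500, 10.2500).
Jacobian J = [[4·a - b^2 + b - 2, -2·a·b + a], [-3·b^2, -6·a·b + 3]].
At the point, J = [[-6.7500, 2.0000], [-6.7500, 12.0000]] (det J = -67.5000).
Solving J·Δ = −F gives Δ = (0.5407, -0.5500).
Then the next iterate is (a, b)₁ = (-0.4593, 0.9500).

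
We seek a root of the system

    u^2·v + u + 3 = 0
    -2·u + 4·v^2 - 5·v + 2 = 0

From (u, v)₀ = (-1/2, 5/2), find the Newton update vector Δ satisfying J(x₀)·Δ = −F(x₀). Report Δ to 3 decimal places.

(1.955, -0.773)

At (-1/2, 5/2): F = (3.125, 15.500).
Jacobian J = [[2·u·v + 1, u^2], [-2, 8·v - 5]].
At the point, J = [[-1.500, 0.250], [-2.000, 15.000]] (det J = -22.000).
Solving J·Δ = −F gives Δ = (1.955, -0.773).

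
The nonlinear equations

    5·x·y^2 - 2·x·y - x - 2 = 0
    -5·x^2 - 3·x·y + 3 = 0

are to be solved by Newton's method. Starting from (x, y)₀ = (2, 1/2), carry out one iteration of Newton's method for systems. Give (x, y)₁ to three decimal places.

(0.944, 0.951)

At (2, 1/2): F = (-3.500, -20.000).
Jacobian J = [[5·y^2 - 2·y - 1, 10·x·y - 2·x], [-10·x - 3·y, -3·x]].
At the point, J = [[-0.750, 6.000], [-21.500, -6.000]] (det J = 133.500).
Solving J·Δ = −F gives Δ = (-1.056, 0.451).
Then the next iterate is (x, y)₁ = (0.944, 0.951).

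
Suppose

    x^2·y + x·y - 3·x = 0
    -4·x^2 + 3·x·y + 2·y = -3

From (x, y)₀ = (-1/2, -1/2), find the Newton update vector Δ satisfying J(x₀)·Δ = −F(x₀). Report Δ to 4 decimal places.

At (-1/2, -1/2): F = (1.6250, 1.7500).
Jacobian J = [[2·x·y + y - 3, x^2 + x], [-8·x + 3·y, 3·x + 2]].
At the point, J = [[-3.0000, -0.2500], [2.5000, 0.5000]] (det J = -0.8750).
Solving J·Δ = −F gives Δ = (1.4286, -10.6429).

(1.4286, -10.6429)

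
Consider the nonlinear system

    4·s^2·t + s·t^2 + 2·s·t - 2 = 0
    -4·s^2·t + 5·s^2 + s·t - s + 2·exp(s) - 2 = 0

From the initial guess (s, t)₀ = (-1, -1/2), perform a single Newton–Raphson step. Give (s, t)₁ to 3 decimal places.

(-0.805, 0.373)

At (-1, -1/2): F = (-3.250, 7.23576).
Jacobian J = [[8·s·t + t^2 + 2·t, 4·s^2 + 2·s·t + 2·s], [-8·s·t + 10·s + t + 2·exp(s) - 1, -4·s^2 + s]].
At the point, J = [[3.250, 3.000], [-14.76424, -5.000]] (det J = 28.04272).
Solving J·Δ = −F gives Δ = (0.195, 0.873).
Then the next iterate is (s, t)₁ = (-0.805, 0.373).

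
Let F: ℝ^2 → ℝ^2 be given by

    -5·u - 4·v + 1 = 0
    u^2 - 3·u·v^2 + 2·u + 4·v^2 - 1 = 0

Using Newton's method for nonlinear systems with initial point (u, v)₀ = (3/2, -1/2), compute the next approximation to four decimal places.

At (3/2, -1/2): F = (-4.5000, 4.1250).
Jacobian J = [[-5, -4], [2·u - 3·v^2 + 2, -6·u·v + 8·v]].
At the point, J = [[-5.0000, -4.0000], [4.2500, 0.5000]] (det J = 14.5000).
Solving J·Δ = −F gives Δ = (-0.9828, 0.1034).
Then the next iterate is (u, v)₁ = (0.5172, -0.3966).

(0.5172, -0.3966)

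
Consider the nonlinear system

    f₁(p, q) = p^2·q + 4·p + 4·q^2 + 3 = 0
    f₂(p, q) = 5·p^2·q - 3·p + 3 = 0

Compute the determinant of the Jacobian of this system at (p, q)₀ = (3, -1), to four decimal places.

-57.0000

J = [[2·p·q + 4, p^2 + 8·q], [10·p·q - 3, 5·p^2]].
At the point, J = [[-2.0000, 1.0000], [-33.0000, 45.0000]].
det J = -57.0000.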